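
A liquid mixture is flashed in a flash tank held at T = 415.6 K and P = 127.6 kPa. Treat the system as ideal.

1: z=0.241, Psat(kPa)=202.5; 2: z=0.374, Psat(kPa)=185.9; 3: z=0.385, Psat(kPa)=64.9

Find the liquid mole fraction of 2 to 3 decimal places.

x_2 = 0.305

Raoult's law: Kᵢ = Pᵢˢᵃᵗ/P = Pᵢˢᵃᵗ/127.6.
  K_1 = 202.5/127.6 = 1.58699, K_2 = 185.9/127.6 = 1.45690, K_3 = 64.9/127.6 = 0.50862
Iterate (Newton) starting at β = 0.5:
  β = 0.500: g = -0.0023, g' = -0.265 → β = 0.491
Converged at β = 0.491.
Compositions from xᵢ = zᵢ/(1+β(Kᵢ−1)), yᵢ = Kᵢxᵢ:
  1: x = 0.187, y = 0.297
  2: x = 0.305, y = 0.445
  3: x = 0.507, y = 0.258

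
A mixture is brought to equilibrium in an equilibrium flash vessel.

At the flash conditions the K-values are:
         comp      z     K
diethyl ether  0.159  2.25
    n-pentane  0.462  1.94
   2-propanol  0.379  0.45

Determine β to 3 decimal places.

Rachford–Rice: g(β) = Σ zᵢ(Kᵢ−1)/(1+β(Kᵢ−1)) = 0.
g(0) = ΣzᵢKᵢ − 1 = 0.425 and g(1) = 1 − Σzᵢ/Kᵢ = -0.151, so a root lies in (0, 1).
Newton–Raphson from β = 0.35:
  β = 0.350: g = 0.2069, g' = -0.527 → β = 0.742
  β = 0.742: g = 0.0065, g' = -0.536 → β = 0.755
Converged at β = 0.755.

β = 0.755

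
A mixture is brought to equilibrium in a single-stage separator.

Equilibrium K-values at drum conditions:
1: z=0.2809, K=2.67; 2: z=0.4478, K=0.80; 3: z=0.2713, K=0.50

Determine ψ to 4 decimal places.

ψ = 0.4357

Newton–Raphson from ψ = 0.5:
  ψ = 0.5000: g = -0.02474, g' = -0.3753 → ψ = 0.4341
  ψ = 0.4341: g = 0.00062, g' = -0.3954 → ψ = 0.4357
Converged at ψ = 0.4357.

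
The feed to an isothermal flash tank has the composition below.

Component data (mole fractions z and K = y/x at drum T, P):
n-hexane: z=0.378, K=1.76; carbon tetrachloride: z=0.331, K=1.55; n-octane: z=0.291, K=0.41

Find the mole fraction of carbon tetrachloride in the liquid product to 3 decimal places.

Material balance + equilibrium reduce to Σ zᵢ(Kᵢ−1)/(1+V/F(Kᵢ−1)) = 0.
Check two-phase: ΣzᵢKᵢ = 1.298 > 1 and Σzᵢ/Kᵢ = 1.138 > 1, so g(0) = 0.298 > 0 and g(1) = -0.138 < 0.
Newton–Raphson from V/F = 0.43:
  V/F = 0.430: g = 0.1337, g' = -0.371 → V/F = 0.790
  V/F = 0.790: g = -0.0152, g' = -0.489 → V/F = 0.759
  V/F = 0.759: g = -0.0003, g' = -0.470 → V/F = 0.758
Converged at V/F = 0.758.
Compositions from xᵢ = zᵢ/(1+V/F(Kᵢ−1)), yᵢ = Kᵢxᵢ:
  n-hexane: x = 0.240, y = 0.422
  carbon tetrachloride: x = 0.234, y = 0.362
  n-octane: x = 0.527, y = 0.216

x_carbon tetrachloride = 0.234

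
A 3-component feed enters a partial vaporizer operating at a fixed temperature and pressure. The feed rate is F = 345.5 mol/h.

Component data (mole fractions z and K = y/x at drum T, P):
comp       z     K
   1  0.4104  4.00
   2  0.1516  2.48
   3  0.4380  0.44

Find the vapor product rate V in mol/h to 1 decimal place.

V = 284.8 mol/h

Material balance + equilibrium reduce to Σ zᵢ(Kᵢ−1)/(1+V/F(Kᵢ−1)) = 0.
g(0) = ΣzᵢKᵢ − 1 = 1.2103 and g(1) = 1 − Σzᵢ/Kᵢ = -0.1592, so a root lies in (0, 1).
Newton iteration, V/F⁰ = 0.55:
  V/F = 0.5500: g = 0.23384, g' = -0.9137 → V/F = 0.8059
  V/F = 0.8059: g = 0.01552, g' = -0.8415 → V/F = 0.8244
  V/F = 0.8244: g = -0.00005, g' = -0.8475 → V/F = 0.8243
Converged at V/F = 0.8243.
Then V = V/F·F = 0.8243·345.5 = 284.8 mol/h and L = F − V = 60.7 mol/h.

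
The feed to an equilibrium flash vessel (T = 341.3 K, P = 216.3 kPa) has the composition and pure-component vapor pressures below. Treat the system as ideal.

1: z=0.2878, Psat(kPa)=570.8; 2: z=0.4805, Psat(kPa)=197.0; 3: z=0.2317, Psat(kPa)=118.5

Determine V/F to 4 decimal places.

V/F = 0.7766

Raoult's law: Kᵢ = Pᵢˢᵃᵗ/P = Pᵢˢᵃᵗ/216.3.
  K_1 = 570.8/216.3 = 2.638927, K_2 = 197.0/216.3 = 0.910772, K_3 = 118.5/216.3 = 0.547850
Material balance + equilibrium reduce to Σ zᵢ(Kᵢ−1)/(1+V/F(Kᵢ−1)) = 0.
Check two-phase: ΣzᵢKᵢ = 1.3240 > 1 and Σzᵢ/Kᵢ = 1.0596 > 1, so g(0) = 0.3240 > 0 and g(1) = -0.0596 < 0.
Newton iteration, V/F⁰ = 0.33:
  V/F = 0.3300: g = 0.13881, g' = -0.3951 → V/F = 0.6813
  V/F = 0.6813: g = 0.02579, g' = -0.2758 → V/F = 0.7748
  V/F = 0.7748: g = 0.00048, g' = -0.2667 → V/F = 0.7766
Converged at V/F = 0.7766.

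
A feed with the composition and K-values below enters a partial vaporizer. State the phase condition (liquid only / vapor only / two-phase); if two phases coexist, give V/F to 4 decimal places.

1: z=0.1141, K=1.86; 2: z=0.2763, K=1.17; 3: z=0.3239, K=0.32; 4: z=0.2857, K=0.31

ΣzᵢKᵢ = 0.7277; Σzᵢ/Kᵢ = 2.2313.
Since ΣzᵢKᵢ < 1 the mixture is below its bubble point — single liquid phase.

liquid only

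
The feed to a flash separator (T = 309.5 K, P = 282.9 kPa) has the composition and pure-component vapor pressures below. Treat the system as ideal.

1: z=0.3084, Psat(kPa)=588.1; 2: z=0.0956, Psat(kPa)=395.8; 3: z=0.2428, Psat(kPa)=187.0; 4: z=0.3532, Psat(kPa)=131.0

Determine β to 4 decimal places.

β = 0.2199

Raoult's law: Kᵢ = Pᵢˢᵃᵗ/P = Pᵢˢᵃᵗ/282.9.
  K_1 = 588.1/282.9 = 2.078826, K_2 = 395.8/282.9 = 1.399081, K_3 = 187.0/282.9 = 0.661011, K_4 = 131.0/282.9 = 0.463061
Newton iteration, β⁰ = 0.5:
  β = 0.5000: g = -0.11042, g' = -0.3928 → β = 0.2189
  β = 0.2189: g = 0.00043, g' = -0.4111 → β = 0.2199
Converged at β = 0.2199.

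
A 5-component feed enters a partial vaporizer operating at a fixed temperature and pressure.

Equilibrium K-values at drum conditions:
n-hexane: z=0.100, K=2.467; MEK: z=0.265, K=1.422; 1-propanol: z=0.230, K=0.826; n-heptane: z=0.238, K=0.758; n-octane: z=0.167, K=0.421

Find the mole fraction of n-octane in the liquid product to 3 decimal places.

x_n-octane = 0.191

Rachford–Rice: g(β) = Σ zᵢ(Kᵢ−1)/(1+β(Kᵢ−1)) = 0.
Feasibility: ΣzᵢKᵢ = 1.064, Σzᵢ/Kᵢ = 1.216 — both > 1, two phases present.
Newton iteration, β⁰ = 0.5:
  β = 0.500: g = -0.0685, g' = -0.241 → β = 0.216
  β = 0.216: g = 0.0010, g' = -0.260 → β = 0.220
Converged at β = 0.220.
Compositions from xᵢ = zᵢ/(1+β(Kᵢ−1)), yᵢ = Kᵢxᵢ:
  n-hexane: x = 0.076, y = 0.187
  MEK: x = 0.242, y = 0.345
  1-propanol: x = 0.239, y = 0.198
  n-heptane: x = 0.251, y = 0.191
  n-octane: x = 0.191, y = 0.081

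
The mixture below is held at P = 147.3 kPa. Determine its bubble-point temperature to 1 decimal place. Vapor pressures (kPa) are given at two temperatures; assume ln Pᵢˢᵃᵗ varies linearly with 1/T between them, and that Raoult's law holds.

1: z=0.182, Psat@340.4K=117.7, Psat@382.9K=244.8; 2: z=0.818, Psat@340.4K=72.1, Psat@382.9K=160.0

T = 372.5 K

Bubble-point temperature: ΣzᵢPᵢˢᵃᵗ(T) = P. Interpolate ln Pᵢˢᵃᵗ = aᵢ + bᵢ/T.
  T = 340.4 K: ΣzᵢPᵢˢᵃᵗ = 80.40 kPa
  T = 382.9 K: ΣzᵢPᵢˢᵃᵗ = 175.43 kPa
  T = 361.6 K: ΣzᵢPᵢˢᵃᵗ = 121.39 kPa
  T = 372.2 K: ΣzᵢPᵢˢᵃᵗ = 146.57 kPa
  T = 377.5 K: ΣzᵢPᵢˢᵃᵗ = 160.42 kPa
  T = 374.9 K: ΣzᵢPᵢˢᵃᵗ = 153.52 kPa
Interpolating between 372.2 K and 374.9 K gives T ≈ 372.5 K.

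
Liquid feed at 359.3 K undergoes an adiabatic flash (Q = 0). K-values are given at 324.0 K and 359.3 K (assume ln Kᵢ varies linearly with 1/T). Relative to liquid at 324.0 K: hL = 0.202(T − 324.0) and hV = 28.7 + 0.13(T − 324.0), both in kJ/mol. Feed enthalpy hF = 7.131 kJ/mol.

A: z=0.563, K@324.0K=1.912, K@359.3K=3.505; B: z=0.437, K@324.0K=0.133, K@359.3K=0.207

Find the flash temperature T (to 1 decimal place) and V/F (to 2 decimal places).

T = 327.1 K, V/F = 0.23

Adiabatic flash: solve Rachford–Rice at each trial T, then check hF = ψ·hV(T) + (1−ψ)·hL(T).
  T = 324.0 K: K = (1.912, 0.133), RR gives ψ = 0.170, H_out = 4.885 kJ/mol
  T = 359.3 K: K = (3.505, 0.207), RR gives ψ = 0.536, H_out = 21.139 kJ/mol
  T = 341.6 K: K = (2.627, 0.168), RR gives ψ = 0.408, H_out = 14.746 kJ/mol
  T = 332.8 K: K = (2.251, 0.150), RR gives ψ = 0.313, H_out = 10.557 kJ/mol
  T = 328.4 K: K = (2.077, 0.141), RR gives ψ = 0.250, H_out = 7.978 kJ/mol
  T = 326.2 K: K = (1.993, 0.137), RR gives ψ = 0.212, H_out = 6.509 kJ/mol
Linear interpolation between T = 326.2 (H_out = 6.509) and T = 328.4 (H_out = 7.978) on hF = 7.131 gives T ≈ 327.1 K, at which ψ = 0.23.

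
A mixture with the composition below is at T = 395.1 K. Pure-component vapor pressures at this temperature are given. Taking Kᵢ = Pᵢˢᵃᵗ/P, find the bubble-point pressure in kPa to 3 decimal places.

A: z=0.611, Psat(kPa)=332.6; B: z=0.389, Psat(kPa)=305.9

Pbub = 322.214 kPa

At the bubble point ψ → 0, so ΣzᵢKᵢ = 1 with Kᵢ = Pᵢˢᵃᵗ/P ⇒ P = ΣzᵢPᵢˢᵃᵗ.
P = 0.611·332.6 + 0.389·305.9 = 322.214 kPa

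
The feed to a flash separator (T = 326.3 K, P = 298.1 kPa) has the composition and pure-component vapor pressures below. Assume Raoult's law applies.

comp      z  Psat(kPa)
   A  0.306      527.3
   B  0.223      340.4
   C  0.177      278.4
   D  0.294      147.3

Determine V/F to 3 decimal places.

V/F = 0.450

Raoult's law: Kᵢ = Pᵢˢᵃᵗ/P = Pᵢˢᵃᵗ/298.1.
  K_A = 527.3/298.1 = 1.76887, K_B = 340.4/298.1 = 1.14190, K_C = 278.4/298.1 = 0.93391, K_D = 147.3/298.1 = 0.49413
Rachford–Rice: g(V/F) = Σ zᵢ(Kᵢ−1)/(1+V/F(Kᵢ−1)) = 0.
g(0) = ΣzᵢKᵢ − 1 = 0.106 and g(1) = 1 − Σzᵢ/Kᵢ = -0.153, so a root lies in (0, 1).
Iterate (Newton) starting at V/F = 0.59:
  V/F = 0.590: g = -0.0331, g' = -0.243 → V/F = 0.454
  V/F = 0.454: g = -0.0009, g' = -0.231 → V/F = 0.450
Converged at V/F = 0.450.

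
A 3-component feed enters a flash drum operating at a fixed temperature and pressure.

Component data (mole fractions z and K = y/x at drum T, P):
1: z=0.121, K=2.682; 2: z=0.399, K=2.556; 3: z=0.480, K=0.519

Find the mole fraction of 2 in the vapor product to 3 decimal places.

y_2 = 0.461

Rachford–Rice: g(V/F) = Σ zᵢ(Kᵢ−1)/(1+V/F(Kᵢ−1)) = 0.
Check two-phase: ΣzᵢKᵢ = 1.593 > 1 and Σzᵢ/Kᵢ = 1.126 > 1, so g(0) = 0.593 > 0 and g(1) = -0.126 < 0.
Newton–Raphson from V/F = 0.5:
  V/F = 0.500: g = 0.1557, g' = -0.599 → V/F = 0.760
  V/F = 0.760: g = 0.0099, g' = -0.545 → V/F = 0.778
Converged at V/F = 0.778.
Compositions from xᵢ = zᵢ/(1+V/F(Kᵢ−1)), yᵢ = Kᵢxᵢ:
  1: x = 0.052, y = 0.141
  2: x = 0.180, y = 0.461
  3: x = 0.767, y = 0.398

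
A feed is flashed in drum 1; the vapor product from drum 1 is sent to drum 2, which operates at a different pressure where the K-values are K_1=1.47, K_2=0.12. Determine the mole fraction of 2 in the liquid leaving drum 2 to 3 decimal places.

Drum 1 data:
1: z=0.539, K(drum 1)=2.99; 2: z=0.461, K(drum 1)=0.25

Drum 1:
Material balance + equilibrium reduce to Σ zᵢ(Kᵢ−1)/(1+ψ₁(Kᵢ−1)) = 0.
g(0) = ΣzᵢKᵢ − 1 = 0.727 and g(1) = 1 − Σzᵢ/Kᵢ = -1.024, so a root lies in (0, 1).
Newton iteration, ψ₁⁰ = 0.5:
  ψ₁ = 0.500: g = -0.0156, g' = -1.200 → ψ₁ = 0.487
Converged at ψ₁ = 0.487.
Drum-1 compositions:
  1: x = 0.274, y = 0.818
  2: x = 0.726, y = 0.182
Drum-2 feed = drum-1 vapor: z₂ = (0.8184, 0.1816).
Drum 2:
Let ψ₂ = V/F and solve Σ zᵢ(Kᵢ−1)/(1+ψ₂(Kᵢ−1)) = 0.
Feasibility: ΣzᵢKᵢ = 1.225, Σzᵢ/Kᵢ = 2.070 — both > 1, two phases present.
Binary case is linear: z₁(K₁−1)(1+ψ₂(K₂−1)) + z₂(K₂−1)(1+ψ₂(K₁−1)) = 0
⇒ ψ₂ = [z₁(K₁−1)+z₂(K₂−1)] / [−(K₁−1)(K₂−1)] = 0.2249/0.4136 = 0.544
  1: x = 0.652, y = 0.958
  2: x = 0.348, y = 0.042

x_2 (drum 2) = 0.348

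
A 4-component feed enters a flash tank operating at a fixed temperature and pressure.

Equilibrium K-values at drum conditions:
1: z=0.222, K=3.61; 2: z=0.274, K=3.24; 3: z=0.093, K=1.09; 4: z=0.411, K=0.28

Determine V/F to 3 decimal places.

Material balance + equilibrium reduce to Σ zᵢ(Kᵢ−1)/(1+V/F(Kᵢ−1)) = 0.
Check two-phase: ΣzᵢKᵢ = 1.906 > 1 and Σzᵢ/Kᵢ = 1.699 > 1, so g(0) = 0.906 > 0 and g(1) = -0.699 < 0.
Newton iteration, V/F⁰ = 0.32:
  V/F = 0.320: g = 0.2969, g' = -1.276 → V/F = 0.553
  V/F = 0.553: g = 0.0280, g' = -1.116 → V/F = 0.578
Converged at V/F = 0.578.

V/F = 0.578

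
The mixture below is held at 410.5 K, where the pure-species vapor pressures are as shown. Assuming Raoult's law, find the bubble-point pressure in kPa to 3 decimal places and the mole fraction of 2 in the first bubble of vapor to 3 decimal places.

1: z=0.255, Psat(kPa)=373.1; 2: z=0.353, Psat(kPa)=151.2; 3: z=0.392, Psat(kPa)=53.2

Pbub = 169.369 kPa, y_2 = 0.315

At the bubble point ψ → 0, so ΣzᵢKᵢ = 1 with Kᵢ = Pᵢˢᵃᵗ/P ⇒ P = ΣzᵢPᵢˢᵃᵗ.
P = 0.255·373.1 + 0.353·151.2 + 0.392·53.2 = 169.369 kPa
yᵢ = zᵢPᵢˢᵃᵗ/P ⇒ y_2 = 0.353·151.2/169.369 = 0.315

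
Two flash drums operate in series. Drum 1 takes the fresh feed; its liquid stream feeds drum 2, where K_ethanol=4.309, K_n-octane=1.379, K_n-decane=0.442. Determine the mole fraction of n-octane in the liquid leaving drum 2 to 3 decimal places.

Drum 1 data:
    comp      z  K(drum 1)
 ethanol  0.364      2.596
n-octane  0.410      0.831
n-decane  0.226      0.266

Drum 1:
Let ψ₁ = V/F and solve Σ zᵢ(Kᵢ−1)/(1+ψ₁(Kᵢ−1)) = 0.
g(0) = ΣzᵢKᵢ − 1 = 0.346 and g(1) = 1 − Σzᵢ/Kᵢ = -0.483, so a root lies in (0, 1).
Newton–Raphson from ψ₁ = 0.68:
  ψ₁ = 0.680: g = -0.1309, g' = -0.713 → ψ₁ = 0.497
  ψ₁ = 0.497: g = -0.0126, g' = -0.604 → ψ₁ = 0.476
Converged at ψ₁ = 0.476.
Drum-1 compositions:
  ethanol: x = 0.207, y = 0.537
  n-octane: x = 0.446, y = 0.370
  n-decane: x = 0.347, y = 0.092
Drum-2 feed = drum-1 liquid: z₂ = (0.2069, 0.4458, 0.3472).
Drum 2:
Newton iteration, ψ₂⁰ = 0.37:
  ψ₂ = 0.370: g = 0.2118, g' = -0.679 → ψ₂ = 0.682
  ψ₂ = 0.682: g = 0.0317, g' = -0.536 → ψ₂ = 0.741
Converged at ψ₂ = 0.741.
  ethanol: x = 0.060, y = 0.258
  n-octane: x = 0.348, y = 0.480
  n-decane: x = 0.592, y = 0.262

x_n-octane (drum 2) = 0.348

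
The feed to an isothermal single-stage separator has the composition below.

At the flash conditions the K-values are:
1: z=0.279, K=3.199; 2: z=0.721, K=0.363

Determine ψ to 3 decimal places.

ψ = 0.110

Let ψ = V/F and solve Σ zᵢ(Kᵢ−1)/(1+ψ(Kᵢ−1)) = 0.
Check two-phase: ΣzᵢKᵢ = 1.154 > 1 and Σzᵢ/Kᵢ = 2.073 > 1, so g(0) = 0.154 > 0 and g(1) = -1.073 < 0.
Newton–Raphson from ψ = 0.53:
  ψ = 0.530: g = -0.4100, g' = -0.954 → ψ = 0.100
  ψ = 0.100: g = 0.0119, g' = -1.239 → ψ = 0.110
Converged at ψ = 0.110.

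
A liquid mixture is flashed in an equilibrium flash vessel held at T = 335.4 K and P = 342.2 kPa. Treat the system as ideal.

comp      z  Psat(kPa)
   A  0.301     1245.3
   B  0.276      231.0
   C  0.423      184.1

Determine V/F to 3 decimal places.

V/F = 0.468

Raoult's law: Kᵢ = Pᵢˢᵃᵗ/P = Pᵢˢᵃᵗ/342.2.
  K_A = 1245.3/342.2 = 3.63910, K_B = 231.0/342.2 = 0.67504, K_C = 184.1/342.2 = 0.53799
Material balance + equilibrium reduce to Σ zᵢ(Kᵢ−1)/(1+V/F(Kᵢ−1)) = 0.
Check two-phase: ΣzᵢKᵢ = 1.509 > 1 and Σzᵢ/Kᵢ = 1.278 > 1, so g(0) = 0.509 > 0 and g(1) = -0.278 < 0.
Newton–Raphson from V/F = 0.5:
  V/F = 0.500: g = -0.0188, g' = -0.584 → V/F = 0.468
Converged at V/F = 0.468.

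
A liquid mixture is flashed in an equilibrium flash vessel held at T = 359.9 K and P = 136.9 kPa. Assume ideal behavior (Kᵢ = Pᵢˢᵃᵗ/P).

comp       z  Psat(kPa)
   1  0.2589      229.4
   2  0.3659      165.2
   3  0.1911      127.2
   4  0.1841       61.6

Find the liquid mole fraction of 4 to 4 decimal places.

Raoult's law: Kᵢ = Pᵢˢᵃᵗ/P = Pᵢˢᵃᵗ/136.9.
  K_1 = 229.4/136.9 = 1.675676, K_2 = 165.2/136.9 = 1.206720, K_3 = 127.2/136.9 = 0.929145, K_4 = 61.6/136.9 = 0.449963
Iterate (Newton) starting at V/F = 0.49:
  V/F = 0.4900: g = 0.04745, g' = -0.1850 → V/F = 0.7465
  V/F = 0.7465: g = -0.00429, g' = -0.2254 → V/F = 0.7274
  V/F = 0.7274: g = -0.00004, g' = -0.2208 → V/F = 0.7272
Converged at V/F = 0.7272.
Compositions from xᵢ = zᵢ/(1+V/F(Kᵢ−1)), yᵢ = Kᵢxᵢ:
  1: x = 0.1736, y = 0.2909
  2: x = 0.3181, y = 0.3838
  3: x = 0.2015, y = 0.1872
  4: x = 0.3068, y = 0.1381

x_4 = 0.3068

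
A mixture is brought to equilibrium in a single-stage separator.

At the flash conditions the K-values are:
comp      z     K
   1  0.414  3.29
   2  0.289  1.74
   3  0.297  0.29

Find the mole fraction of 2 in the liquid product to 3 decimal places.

x_2 = 0.183

Newton–Raphson from ψ = 0.3:
  ψ = 0.300: g = 0.4690, g' = -1.111 → ψ = 0.722
  ψ = 0.722: g = 0.0637, g' = -1.006 → ψ = 0.786
  ψ = 0.786: g = -0.0029, g' = -1.106 → ψ = 0.783
Converged at ψ = 0.783.
Compositions from xᵢ = zᵢ/(1+ψ(Kᵢ−1)), yᵢ = Kᵢxᵢ:
  1: x = 0.148, y = 0.488
  2: x = 0.183, y = 0.318
  3: x = 0.669, y = 0.194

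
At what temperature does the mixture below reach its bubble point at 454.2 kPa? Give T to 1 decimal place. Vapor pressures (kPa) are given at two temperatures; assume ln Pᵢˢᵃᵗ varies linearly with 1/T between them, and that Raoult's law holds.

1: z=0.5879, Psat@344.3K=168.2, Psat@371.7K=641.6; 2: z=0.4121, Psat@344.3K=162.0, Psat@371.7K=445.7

T = 366.7 K

Bubble-point temperature: ΣzᵢPᵢˢᵃᵗ(T) = P. Interpolate ln Pᵢˢᵃᵗ = aᵢ + bᵢ/T.
  T = 344.3 K: ΣzᵢPᵢˢᵃᵗ = 165.64 kPa
  T = 371.7 K: ΣzᵢPᵢˢᵃᵗ = 560.87 kPa
  T = 358.0 K: ΣzᵢPᵢˢᵃᵗ = 311.04 kPa
  T = 364.9 K: ΣzᵢPᵢˢᵃᵗ = 420.60 kPa
  T = 368.3 K: ΣzᵢPᵢˢᵃᵗ = 486.27 kPa
  T = 366.6 K: ΣzᵢPᵢˢᵃᵗ = 452.38 kPa
Interpolating between 366.6 K and 368.3 K gives T ≈ 366.7 K.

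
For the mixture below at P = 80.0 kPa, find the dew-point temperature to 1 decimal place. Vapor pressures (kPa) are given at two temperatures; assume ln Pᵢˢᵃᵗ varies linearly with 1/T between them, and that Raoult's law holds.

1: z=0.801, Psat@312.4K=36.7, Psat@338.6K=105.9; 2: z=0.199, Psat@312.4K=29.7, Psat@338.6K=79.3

Dew-point temperature: Σzᵢ·P/Pᵢˢᵃᵗ(T) = 1. Interpolate ln Pᵢˢᵃᵗ = aᵢ + bᵢ/T.
  T = 312.4 K: ΣzᵢP/Pᵢˢᵃᵗ = 2.2821
  T = 338.6 K: ΣzᵢP/Pᵢˢᵃᵗ = 0.8059
  T = 325.5 K: ΣzᵢP/Pᵢˢᵃᵗ = 1.3278
  T = 332.1 K: ΣzᵢP/Pᵢˢᵃᵗ = 1.0273
  T = 335.4 K: ΣzᵢP/Pᵢˢᵃᵗ = 0.9071
  T = 333.8 K: ΣzᵢP/Pᵢˢᵃᵗ = 0.9632
Interpolating between 332.1 K and 333.8 K gives T ≈ 332.8 K.

T = 332.8 K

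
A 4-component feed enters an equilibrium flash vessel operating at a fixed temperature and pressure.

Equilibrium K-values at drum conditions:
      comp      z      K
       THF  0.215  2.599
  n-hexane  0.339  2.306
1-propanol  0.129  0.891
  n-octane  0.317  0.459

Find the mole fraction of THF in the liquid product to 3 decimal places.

Rachford–Rice: g(β) = Σ zᵢ(Kᵢ−1)/(1+β(Kᵢ−1)) = 0.
g(0) = ΣzᵢKᵢ − 1 = 0.601 and g(1) = 1 − Σzᵢ/Kᵢ = -0.065, so a root lies in (0, 1).
Newton–Raphson from β = 0.5:
  β = 0.500: g = 0.2089, g' = -0.557 → β = 0.875
  β = 0.875: g = 0.0088, g' = -0.558 → β = 0.891
Converged at β = 0.891.
Compositions from xᵢ = zᵢ/(1+β(Kᵢ−1)), yᵢ = Kᵢxᵢ:
  THF: x = 0.089, y = 0.231
  n-hexane: x = 0.157, y = 0.361
  1-propanol: x = 0.143, y = 0.127
  n-octane: x = 0.612, y = 0.281

x_THF = 0.089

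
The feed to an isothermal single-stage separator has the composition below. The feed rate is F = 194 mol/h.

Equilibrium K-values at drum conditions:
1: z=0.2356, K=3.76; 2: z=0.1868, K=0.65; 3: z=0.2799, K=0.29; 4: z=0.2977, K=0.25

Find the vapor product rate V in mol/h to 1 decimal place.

Let ψ = V/F and solve Σ zᵢ(Kᵢ−1)/(1+ψ(Kᵢ−1)) = 0.
Check two-phase: ΣzᵢKᵢ = 1.1629 > 1 and Σzᵢ/Kᵢ = 2.5060 > 1, so g(0) = 0.1629 > 0 and g(1) = -1.5060 < 0.
Newton–Raphson from ψ = 0.5:
  ψ = 0.5000: g = -0.47138, g' = -1.1183 → ψ = 0.0785
  ψ = 0.0785: g = 0.01955, g' = -1.5840 → ψ = 0.0908
  ψ = 0.0908: g = 0.00036, g' = -1.5258 → ψ = 0.0911
Converged at ψ = 0.0911.
Then V = ψ·F = 0.0911·194 = 17.7 mol/h and L = F − V = 176.3 mol/h.

V = 17.7 mol/h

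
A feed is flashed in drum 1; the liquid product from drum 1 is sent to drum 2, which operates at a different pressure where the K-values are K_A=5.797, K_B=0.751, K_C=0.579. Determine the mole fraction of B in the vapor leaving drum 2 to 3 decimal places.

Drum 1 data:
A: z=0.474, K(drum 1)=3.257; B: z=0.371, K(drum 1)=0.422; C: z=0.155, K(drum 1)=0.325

Drum 1:
Rachford–Rice: g(ψ₁) = Σ zᵢ(Kᵢ−1)/(1+ψ₁(Kᵢ−1)) = 0.
Feasibility: ΣzᵢKᵢ = 1.751, Σzᵢ/Kᵢ = 1.502 — both > 1, two phases present.
Newton–Raphson from ψ₁ = 0.59:
  ψ₁ = 0.590: g = -0.0404, g' = -0.925 → ψ₁ = 0.546
Converged at ψ₁ = 0.546.
Drum-1 compositions:
  A: x = 0.212, y = 0.691
  B: x = 0.542, y = 0.229
  C: x = 0.246, y = 0.080
Drum-2 feed = drum-1 liquid: z₂ = (0.2123, 0.5422, 0.2455).
Drum 2:
Let ψ₂ = V/F and solve Σ zᵢ(Kᵢ−1)/(1+ψ₂(Kᵢ−1)) = 0.
Check two-phase: ΣzᵢKᵢ = 1.780 > 1 and Σzᵢ/Kᵢ = 1.183 > 1, so g(0) = 0.780 > 0 and g(1) = -0.183 < 0.
Iterate (Newton) starting at ψ₂ = 0.38:
  ψ₂ = 0.380: g = 0.0886, g' = -0.716 → ψ₂ = 0.504
  ψ₂ = 0.504: g = 0.0125, g' = -0.533 → ψ₂ = 0.527
  ψ₂ = 0.527: g = 0.0003, g' = -0.509 → ψ₂ = 0.528
Converged at ψ₂ = 0.528.
  A: x = 0.060, y = 0.348
  B: x = 0.624, y = 0.469
  C: x = 0.316, y = 0.183

y_B (drum 2) = 0.469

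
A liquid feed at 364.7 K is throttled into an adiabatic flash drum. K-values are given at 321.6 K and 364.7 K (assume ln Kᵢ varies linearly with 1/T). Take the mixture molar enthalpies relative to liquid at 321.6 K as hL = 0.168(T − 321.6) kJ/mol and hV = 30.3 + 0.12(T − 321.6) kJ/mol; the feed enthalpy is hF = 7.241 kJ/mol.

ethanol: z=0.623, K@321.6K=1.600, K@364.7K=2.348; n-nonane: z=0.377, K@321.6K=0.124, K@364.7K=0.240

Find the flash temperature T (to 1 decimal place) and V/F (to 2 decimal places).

T = 328.9 K, V/F = 0.20

Adiabatic flash: solve Rachford–Rice at each trial T, then check hF = ψ·hV(T) + (1−ψ)·hL(T).
  T = 321.6 K: K = (1.600, 0.124), RR gives ψ = 0.083, H_out = 2.510 kJ/mol
  T = 364.7 K: K = (2.348, 0.240), RR gives ψ = 0.540, H_out = 22.487 kJ/mol
  T = 343.1 K: K = (1.961, 0.176), RR gives ψ = 0.364, H_out = 14.257 kJ/mol
  T = 332.4 K: K = (1.778, 0.149), RR gives ψ = 0.247, H_out = 9.176 kJ/mol
  T = 327.0 K: K = (1.688, 0.136), RR gives ψ = 0.173, H_out = 6.109 kJ/mol
  T = 329.7 K: K = (1.733, 0.142), RR gives ψ = 0.212, H_out = 7.698 kJ/mol
  T = 328.4 K: K = (1.711, 0.139), RR gives ψ = 0.194, H_out = 6.948 kJ/mol
Linear interpolation between T = 328.4 (H_out = 6.948) and T = 329.7 (H_out = 7.698) on hF = 7.241 gives T ≈ 328.9 K, at which ψ = 0.20.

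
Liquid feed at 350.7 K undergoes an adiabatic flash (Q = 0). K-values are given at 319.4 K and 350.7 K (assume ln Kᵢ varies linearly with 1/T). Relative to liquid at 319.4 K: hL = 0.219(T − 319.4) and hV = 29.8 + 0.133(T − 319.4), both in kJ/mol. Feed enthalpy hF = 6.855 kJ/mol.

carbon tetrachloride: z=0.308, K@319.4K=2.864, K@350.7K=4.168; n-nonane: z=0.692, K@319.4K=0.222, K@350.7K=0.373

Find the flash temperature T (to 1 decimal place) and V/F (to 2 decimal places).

T = 332.7 K, V/F = 0.14

Adiabatic flash: solve Rachford–Rice at each trial T, then check hF = ψ·hV(T) + (1−ψ)·hL(T).
  T = 319.4 K: K = (2.864, 0.222), RR gives ψ = 0.025, H_out = 0.734 kJ/mol
  T = 350.7 K: K = (4.168, 0.373), RR gives ψ = 0.273, H_out = 14.250 kJ/mol
  T = 335.0 K: K = (3.483, 0.291), RR gives ψ = 0.156, H_out = 7.850 kJ/mol
  T = 327.2 K: K = (3.166, 0.255), RR gives ψ = 0.094, H_out = 4.444 kJ/mol
  T = 331.1 K: K = (3.323, 0.273), RR gives ψ = 0.126, H_out = 6.176 kJ/mol
  T = 333.1 K: K = (3.405, 0.282), RR gives ψ = 0.141, H_out = 7.041 kJ/mol
Linear interpolation between T = 331.1 (H_out = 6.176) and T = 333.1 (H_out = 7.041) on hF = 6.855 gives T ≈ 332.7 K, at which ψ = 0.14.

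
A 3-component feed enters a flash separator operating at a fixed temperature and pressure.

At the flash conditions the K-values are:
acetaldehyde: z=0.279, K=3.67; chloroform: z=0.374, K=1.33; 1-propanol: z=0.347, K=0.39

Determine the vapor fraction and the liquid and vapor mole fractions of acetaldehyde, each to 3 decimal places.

ψ = 0.686, x_acetaldehyde = 0.099, y_acetaldehyde = 0.362

Let ψ = V/F and solve Σ zᵢ(Kᵢ−1)/(1+ψ(Kᵢ−1)) = 0.
Check two-phase: ΣzᵢKᵢ = 1.657 > 1 and Σzᵢ/Kᵢ = 1.247 > 1, so g(0) = 0.657 > 0 and g(1) = -0.247 < 0.
Newton–Raphson from ψ = 0.5:
  ψ = 0.500: g = 0.1204, g' = -0.662 → ψ = 0.682
  ψ = 0.682: g = 0.0025, g' = -0.656 → ψ = 0.686
Converged at ψ = 0.686.
Compositions from xᵢ = zᵢ/(1+ψ(Kᵢ−1)), yᵢ = Kᵢxᵢ:
  acetaldehyde: x = 0.099, y = 0.362
  chloroform: x = 0.305, y = 0.406
  1-propanol: x = 0.596, y = 0.233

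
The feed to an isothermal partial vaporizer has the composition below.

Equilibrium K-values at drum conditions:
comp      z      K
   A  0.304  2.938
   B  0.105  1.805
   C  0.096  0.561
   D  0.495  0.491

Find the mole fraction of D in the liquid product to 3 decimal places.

x_D = 0.640

Let β = V/F and solve Σ zᵢ(Kᵢ−1)/(1+β(Kᵢ−1)) = 0.
Feasibility: ΣzᵢKᵢ = 1.380, Σzᵢ/Kᵢ = 1.341 — both > 1, two phases present.
Newton–Raphson from β = 0.5:
  β = 0.500: g = -0.0325, g' = -0.590 → β = 0.445
  β = 0.445: g = 0.0005, g' = -0.609 → β = 0.446
Converged at β = 0.446.
Compositions from xᵢ = zᵢ/(1+β(Kᵢ−1)), yᵢ = Kᵢxᵢ:
  A: x = 0.163, y = 0.479
  B: x = 0.077, y = 0.139
  C: x = 0.119, y = 0.067
  D: x = 0.640, y = 0.314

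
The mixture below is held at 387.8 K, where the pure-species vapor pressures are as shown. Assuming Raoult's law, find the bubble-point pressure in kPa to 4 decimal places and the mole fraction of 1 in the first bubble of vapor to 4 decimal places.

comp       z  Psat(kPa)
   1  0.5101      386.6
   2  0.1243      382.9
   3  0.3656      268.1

At the bubble point ψ → 0, so ΣzᵢKᵢ = 1 with Kᵢ = Pᵢˢᵃᵗ/P ⇒ P = ΣzᵢPᵢˢᵃᵗ.
P = 0.5101·386.6 + 0.1243·382.9 + 0.3656·268.1 = 342.8165 kPa
yᵢ = zᵢPᵢˢᵃᵗ/P ⇒ y_1 = 0.5101·386.6/342.8165 = 0.5752

Pbub = 342.8165 kPa, y_1 = 0.5752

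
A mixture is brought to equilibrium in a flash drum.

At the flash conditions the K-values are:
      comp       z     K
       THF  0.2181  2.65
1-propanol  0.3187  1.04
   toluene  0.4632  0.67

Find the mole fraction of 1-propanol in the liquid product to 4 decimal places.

x_1-propanol = 0.3111

Material balance + equilibrium reduce to Σ zᵢ(Kᵢ−1)/(1+ψ(Kᵢ−1)) = 0.
Feasibility: ΣzᵢKᵢ = 1.2198, Σzᵢ/Kᵢ = 1.0801 — both > 1, two phases present.
Newton–Raphson from ψ = 0.46:
  ψ = 0.4600: g = 0.03689, g' = -0.2625 → ψ = 0.6005
  ψ = 0.6005: g = 0.00257, g' = -0.2288 → ψ = 0.6118
Converged at ψ = 0.6118.
Compositions from xᵢ = zᵢ/(1+ψ(Kᵢ−1)), yᵢ = Kᵢxᵢ:
  THF: x = 0.1085, y = 0.2876
  1-propanol: x = 0.3111, y = 0.3235
  toluene: x = 0.5804, y = 0.3889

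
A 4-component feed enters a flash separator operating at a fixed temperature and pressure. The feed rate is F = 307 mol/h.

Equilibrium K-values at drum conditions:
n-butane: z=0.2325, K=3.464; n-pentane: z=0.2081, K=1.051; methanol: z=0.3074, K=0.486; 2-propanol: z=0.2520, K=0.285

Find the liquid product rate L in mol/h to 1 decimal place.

L = 242.9 mol/h

Material balance + equilibrium reduce to Σ zᵢ(Kᵢ−1)/(1+β(Kᵢ−1)) = 0.
Check two-phase: ΣzᵢKᵢ = 1.2453 > 1 and Σzᵢ/Kᵢ = 1.7818 > 1, so g(0) = 0.2453 > 0 and g(1) = -0.7818 < 0.
Newton–Raphson from β = 0.43:
  β = 0.4300: g = -0.17446, g' = -0.7357 → β = 0.1929
  β = 0.1929: g = 0.01443, g' = -0.9225 → β = 0.2085
  β = 0.2085: g = 0.00021, g' = -0.8963 → β = 0.2088
Converged at β = 0.2088.
Then V = β·F = 0.2088·307 = 64.1 mol/h and L = F − V = 242.9 mol/h.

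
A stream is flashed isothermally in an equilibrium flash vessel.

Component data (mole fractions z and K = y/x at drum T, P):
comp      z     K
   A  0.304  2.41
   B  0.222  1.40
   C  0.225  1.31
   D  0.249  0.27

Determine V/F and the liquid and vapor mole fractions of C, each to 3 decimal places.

Material balance + equilibrium reduce to Σ zᵢ(Kᵢ−1)/(1+V/F(Kᵢ−1)) = 0.
g(0) = ΣzᵢKᵢ − 1 = 0.405 and g(1) = 1 − Σzᵢ/Kᵢ = -0.379, so a root lies in (0, 1).
Iterate (Newton) starting at V/F = 0.53:
  V/F = 0.530: g = 0.0820, g' = -0.591 → V/F = 0.669
  V/F = 0.669: g = -0.0067, g' = -0.704 → V/F = 0.659
Converged at V/F = 0.659.
Compositions from xᵢ = zᵢ/(1+V/F(Kᵢ−1)), yᵢ = Kᵢxᵢ:
  A: x = 0.158, y = 0.380
  B: x = 0.176, y = 0.246
  C: x = 0.187, y = 0.245
  D: x = 0.480, y = 0.130

V/F = 0.659, x_C = 0.187, y_C = 0.245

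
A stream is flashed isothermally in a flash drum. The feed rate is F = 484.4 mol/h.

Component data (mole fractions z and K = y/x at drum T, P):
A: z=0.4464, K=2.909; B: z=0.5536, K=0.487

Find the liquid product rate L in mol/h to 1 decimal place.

Binary case is linear: z₁(K₁−1)(1+V/F(K₂−1)) + z₂(K₂−1)(1+V/F(K₁−1)) = 0
⇒ V/F = [z₁(K₁−1)+z₂(K₂−1)] / [−(K₁−1)(K₂−1)] = 0.56818/0.97932 = 0.5802
Then V = V/F·F = 0.5802·484.4 = 281.0 mol/h and L = F − V = 203.4 mol/h.

L = 203.4 mol/h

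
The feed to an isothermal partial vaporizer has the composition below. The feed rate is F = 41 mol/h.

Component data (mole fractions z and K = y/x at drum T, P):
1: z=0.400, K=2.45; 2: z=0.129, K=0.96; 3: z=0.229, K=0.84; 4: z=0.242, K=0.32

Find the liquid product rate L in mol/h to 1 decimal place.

Rachford–Rice: g(β) = Σ zᵢ(Kᵢ−1)/(1+β(Kᵢ−1)) = 0.
Check two-phase: ΣzᵢKᵢ = 1.374 > 1 and Σzᵢ/Kᵢ = 1.327 > 1, so g(0) = 0.374 > 0 and g(1) = -0.327 < 0.
Iterate (Newton) starting at β = 0.5:
  β = 0.500: g = 0.0418, g' = -0.547 → β = 0.576
Converged at β = 0.576.
Then V = β·F = 0.5758·41 = 23.6 mol/h and L = F − V = 17.4 mol/h.

L = 17.4 mol/h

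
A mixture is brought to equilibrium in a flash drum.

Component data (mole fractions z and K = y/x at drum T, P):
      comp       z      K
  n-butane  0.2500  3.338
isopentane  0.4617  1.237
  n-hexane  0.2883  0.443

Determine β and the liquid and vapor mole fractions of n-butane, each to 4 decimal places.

Rachford–Rice: g(β) = Σ zᵢ(Kᵢ−1)/(1+β(Kᵢ−1)) = 0.
g(0) = ΣzᵢKᵢ − 1 = 0.5333 and g(1) = 1 − Σzᵢ/Kᵢ = -0.0989, so a root lies in (0, 1).
Newton–Raphson from β = 0.5:
  β = 0.5000: g = 0.14474, g' = -0.4830 → β = 0.7997
  β = 0.7997: g = 0.00613, g' = -0.4751 → β = 0.8125
Converged at β = 0.8125.
Compositions from xᵢ = zᵢ/(1+β(Kᵢ−1)), yᵢ = Kᵢxᵢ:
  n-butane: x = 0.0862, y = 0.2878
  isopentane: x = 0.3872, y = 0.4789
  n-hexane: x = 0.5266, y = 0.2333

β = 0.8125, x_n-butane = 0.0862, y_n-butane = 0.2878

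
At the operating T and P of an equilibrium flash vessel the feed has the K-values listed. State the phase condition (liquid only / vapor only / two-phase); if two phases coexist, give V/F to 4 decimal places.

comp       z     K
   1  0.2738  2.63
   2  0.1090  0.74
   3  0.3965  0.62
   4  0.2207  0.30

two-phase, V/F = 0.1452

ΣzᵢKᵢ = 1.1128; Σzᵢ/Kᵢ = 1.6266.
Both exceed 1, so a two-phase solution exists.
Rachford–Rice: g(ψ) = Σ zᵢ(Kᵢ−1)/(1+ψ(Kᵢ−1)) = 0.
Iterate (Newton) starting at ψ = 0.43:
  ψ = 0.4300: g = -0.17063, g' = -0.5639 → ψ = 0.1274
  ψ = 0.1274: g = 0.01228, g' = -0.7002 → ψ = 0.1450
  ψ = 0.1450: g = 0.00016, g' = -0.6820 → ψ = 0.1452
Converged at ψ = 0.1452.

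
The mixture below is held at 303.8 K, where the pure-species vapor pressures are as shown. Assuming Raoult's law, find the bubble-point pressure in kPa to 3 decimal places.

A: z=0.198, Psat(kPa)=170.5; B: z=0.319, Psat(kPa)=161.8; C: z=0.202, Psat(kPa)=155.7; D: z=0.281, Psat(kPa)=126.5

At the bubble point ψ → 0, so ΣzᵢKᵢ = 1 with Kᵢ = Pᵢˢᵃᵗ/P ⇒ P = ΣzᵢPᵢˢᵃᵗ.
P = 0.198·170.5 + 0.319·161.8 + 0.202·155.7 + 0.281·126.5 = 152.371 kPa

Pbub = 152.371 kPa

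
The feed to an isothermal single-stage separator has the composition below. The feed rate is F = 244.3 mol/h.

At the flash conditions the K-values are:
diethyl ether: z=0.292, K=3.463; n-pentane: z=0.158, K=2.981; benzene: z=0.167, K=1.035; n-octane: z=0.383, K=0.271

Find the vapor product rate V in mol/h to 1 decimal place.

V = 133.1 mol/h

Newton–Raphson from β = 0.5:
  β = 0.500: g = 0.0459, g' = -1.016 → β = 0.545
Converged at β = 0.545.
Then V = β·F = 0.5450·244.3 = 133.1 mol/h and L = F − V = 111.2 mol/h.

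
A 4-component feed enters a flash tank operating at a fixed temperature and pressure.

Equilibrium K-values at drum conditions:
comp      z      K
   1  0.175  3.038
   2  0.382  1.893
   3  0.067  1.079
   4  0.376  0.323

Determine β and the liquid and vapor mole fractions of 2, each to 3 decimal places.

Rachford–Rice: g(β) = Σ zᵢ(Kᵢ−1)/(1+β(Kᵢ−1)) = 0.
Check two-phase: ΣzᵢKᵢ = 1.449 > 1 and Σzᵢ/Kᵢ = 1.486 > 1, so g(0) = 0.449 > 0 and g(1) = -0.486 < 0.
Iterate (Newton) starting at β = 0.66:
  β = 0.660: g = -0.0884, g' = -0.816 → β = 0.552
  β = 0.552: g = -0.0048, g' = -0.737 → β = 0.545
Converged at β = 0.545.
Compositions from xᵢ = zᵢ/(1+β(Kᵢ−1)), yᵢ = Kᵢxᵢ:
  1: x = 0.083, y = 0.252
  2: x = 0.257, y = 0.486
  3: x = 0.064, y = 0.069
  4: x = 0.596, y = 0.192

β = 0.545, x_2 = 0.257, y_2 = 0.486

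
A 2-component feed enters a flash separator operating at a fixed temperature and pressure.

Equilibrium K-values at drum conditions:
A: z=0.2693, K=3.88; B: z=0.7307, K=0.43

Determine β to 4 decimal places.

β = 0.2187

Rachford–Rice: g(β) = Σ zᵢ(Kᵢ−1)/(1+β(Kᵢ−1)) = 0.
g(0) = ΣzᵢKᵢ − 1 = 0.3591 and g(1) = 1 − Σzᵢ/Kᵢ = -0.7687, so a root lies in (0, 1).
Binary case is linear: z₁(K₁−1)(1+β(K₂−1)) + z₂(K₂−1)(1+β(K₁−1)) = 0
⇒ β = [z₁(K₁−1)+z₂(K₂−1)] / [−(K₁−1)(K₂−1)] = 0.35908/1.64160 = 0.2187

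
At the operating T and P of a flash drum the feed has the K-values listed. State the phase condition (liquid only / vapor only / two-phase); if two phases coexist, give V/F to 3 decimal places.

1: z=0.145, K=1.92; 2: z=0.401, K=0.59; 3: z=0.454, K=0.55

ΣzᵢKᵢ = 0.765; Σzᵢ/Kᵢ = 1.581.
Since ΣzᵢKᵢ < 1 the mixture is below its bubble point — single liquid phase.

liquid only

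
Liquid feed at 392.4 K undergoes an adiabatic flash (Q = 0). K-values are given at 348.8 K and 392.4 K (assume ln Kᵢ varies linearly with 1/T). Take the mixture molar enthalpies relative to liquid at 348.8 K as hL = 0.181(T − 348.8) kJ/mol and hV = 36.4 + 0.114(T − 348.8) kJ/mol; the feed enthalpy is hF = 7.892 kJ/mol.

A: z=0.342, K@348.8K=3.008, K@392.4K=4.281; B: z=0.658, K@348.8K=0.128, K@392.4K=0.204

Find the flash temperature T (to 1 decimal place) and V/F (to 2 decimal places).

T = 365.4 K, V/F = 0.14

Adiabatic flash: solve Rachford–Rice at each trial T, then check hF = ψ·hV(T) + (1−ψ)·hL(T).
  T = 348.8 K: K = (3.008, 0.128), RR gives ψ = 0.065, H_out = 2.348 kJ/mol
  T = 392.4 K: K = (4.281, 0.204), RR gives ψ = 0.229, H_out = 15.562 kJ/mol
  T = 370.6 K: K = (3.626, 0.164), RR gives ψ = 0.158, H_out = 9.481 kJ/mol
  T = 359.7 K: K = (3.312, 0.145), RR gives ψ = 0.116, H_out = 6.095 kJ/mol
  T = 365.1 K: K = (3.466, 0.154), RR gives ψ = 0.138, H_out = 7.810 kJ/mol
  T = 367.9 K: K = (3.547, 0.159), RR gives ψ = 0.148, H_out = 8.669 kJ/mol
  T = 366.5 K: K = (3.507, 0.157), RR gives ψ = 0.143, H_out = 8.242 kJ/mol
Linear interpolation between T = 365.1 (H_out = 7.810) and T = 366.5 (H_out = 8.242) on hF = 7.892 gives T ≈ 365.4 K, at which ψ = 0.14.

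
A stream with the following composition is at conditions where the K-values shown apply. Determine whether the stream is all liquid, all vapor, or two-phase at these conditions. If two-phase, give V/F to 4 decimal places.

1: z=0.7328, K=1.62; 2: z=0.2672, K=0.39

two-phase, V/F = 0.7703

ΣzᵢKᵢ = 1.2913; Σzᵢ/Kᵢ = 1.1375.
Both exceed 1, so a two-phase solution exists.
Let ψ = V/F and solve Σ zᵢ(Kᵢ−1)/(1+ψ(Kᵢ−1)) = 0.
Newton–Raphson from ψ = 0.5:
  ψ = 0.5000: g = 0.11230, g' = -0.3700 → ψ = 0.8035
  ψ = 0.8035: g = -0.01643, g' = -0.5080 → ψ = 0.7712
  ψ = 0.7712: g = -0.00041, g' = -0.4834 → ψ = 0.7703
Converged at ψ = 0.7703.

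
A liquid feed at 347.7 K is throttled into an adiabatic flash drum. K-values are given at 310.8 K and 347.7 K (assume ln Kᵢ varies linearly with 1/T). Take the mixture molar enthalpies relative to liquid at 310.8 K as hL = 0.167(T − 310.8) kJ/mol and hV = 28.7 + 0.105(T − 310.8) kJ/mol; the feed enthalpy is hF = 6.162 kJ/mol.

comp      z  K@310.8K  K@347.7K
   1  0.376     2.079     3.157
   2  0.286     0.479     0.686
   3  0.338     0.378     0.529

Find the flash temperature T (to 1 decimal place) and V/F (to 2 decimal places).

Adiabatic flash: solve Rachford–Rice at each trial T, then check hF = ψ·hV(T) + (1−ψ)·hL(T).
  T = 310.8 K: K = (2.079, 0.479, 0.378), RR gives ψ = 0.075, H_out = 2.140 kJ/mol
  T = 347.7 K: K = (3.157, 0.686, 0.529), RR gives ψ = 0.641, H_out = 23.088 kJ/mol
  T = 329.2 K: K = (2.591, 0.579, 0.451), RR gives ψ = 0.372, H_out = 13.316 kJ/mol
  T = 320.0 K: K = (2.328, 0.528, 0.414), RR gives ψ = 0.233, H_out = 8.104 kJ/mol
  T = 315.4 K: K = (2.202, 0.503, 0.396), RR gives ψ = 0.158, H_out = 5.251 kJ/mol
  T = 317.7 K: K = (2.265, 0.516, 0.405), RR gives ψ = 0.196, H_out = 6.705 kJ/mol
Linear interpolation between T = 315.4 (H_out = 5.251) and T = 317.7 (H_out = 6.705) on hF = 6.162 gives T ≈ 316.8 K, at which ψ = 0.18.

T = 316.8 K, V/F = 0.18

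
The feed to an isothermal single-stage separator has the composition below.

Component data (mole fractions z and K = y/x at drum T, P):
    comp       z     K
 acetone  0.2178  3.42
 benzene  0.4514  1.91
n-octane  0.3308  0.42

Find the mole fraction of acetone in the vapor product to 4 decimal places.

y_acetone = 0.2368

Rachford–Rice: g(V/F) = Σ zᵢ(Kᵢ−1)/(1+V/F(Kᵢ−1)) = 0.
Feasibility: ΣzᵢKᵢ = 1.7460, Σzᵢ/Kᵢ = 1.0876 — both > 1, two phases present.
Newton–Raphson from V/F = 0.36:
  V/F = 0.3600: g = 0.34859, g' = -0.7541 → V/F = 0.8222
  V/F = 0.8222: g = 0.04448, g' = -0.6717 → V/F = 0.8885
  V/F = 0.8885: g = -0.00138, g' = -0.7165 → V/F = 0.8865
Converged at V/F = 0.8865.
Compositions from xᵢ = zᵢ/(1+V/F(Kᵢ−1)), yᵢ = Kᵢxᵢ:
  acetone: x = 0.0692, y = 0.2368
  benzene: x = 0.2498, y = 0.4772
  n-octane: x = 0.6809, y = 0.2860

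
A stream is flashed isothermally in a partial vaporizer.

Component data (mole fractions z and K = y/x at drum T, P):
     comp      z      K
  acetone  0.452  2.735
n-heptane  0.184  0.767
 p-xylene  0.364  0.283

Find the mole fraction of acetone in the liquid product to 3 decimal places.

Material balance + equilibrium reduce to Σ zᵢ(Kᵢ−1)/(1+ψ(Kᵢ−1)) = 0.
g(0) = ΣzᵢKᵢ − 1 = 0.480 and g(1) = 1 − Σzᵢ/Kᵢ = -0.691, so a root lies in (0, 1).
Newton–Raphson from ψ = 0.5:
  ψ = 0.500: g = -0.0354, g' = -0.858 → ψ = 0.459
  ψ = 0.459: g = -0.0002, g' = -0.850 → ψ = 0.458
Converged at ψ = 0.458.
Compositions from xᵢ = zᵢ/(1+ψ(Kᵢ−1)), yᵢ = Kᵢxᵢ:
  acetone: x = 0.252, y = 0.689
  n-heptane: x = 0.206, y = 0.158
  p-xylene: x = 0.542, y = 0.153

x_acetone = 0.252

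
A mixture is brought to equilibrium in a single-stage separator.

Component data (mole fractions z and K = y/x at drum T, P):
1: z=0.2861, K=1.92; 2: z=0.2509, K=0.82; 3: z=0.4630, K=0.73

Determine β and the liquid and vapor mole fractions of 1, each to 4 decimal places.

β = 0.4200, x_1 = 0.2064, y_1 = 0.3962

Iterate (Newton) starting at β = 0.37:
  β = 0.3700: g = 0.00910, g' = -0.1858 → β = 0.4190
  β = 0.4190: g = 0.00018, g' = -0.1786 → β = 0.4200
Converged at β = 0.4200.
Compositions from xᵢ = zᵢ/(1+β(Kᵢ−1)), yᵢ = Kᵢxᵢ:
  1: x = 0.2064, y = 0.3962
  2: x = 0.2714, y = 0.2226
  3: x = 0.5222, y = 0.3812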